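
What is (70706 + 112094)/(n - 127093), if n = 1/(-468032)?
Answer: -85556249600/59483590977 ≈ -1.4383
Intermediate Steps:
n = -1/468032 ≈ -2.1366e-6
(70706 + 112094)/(n - 127093) = (70706 + 112094)/(-1/468032 - 127093) = 182800/(-59483590977/468032) = 182800*(-468032/59483590977) = -85556249600/59483590977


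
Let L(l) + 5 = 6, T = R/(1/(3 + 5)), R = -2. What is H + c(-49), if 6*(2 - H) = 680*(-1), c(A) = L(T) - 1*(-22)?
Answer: 415/3 ≈ 138.33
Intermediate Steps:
T = -16 (T = -2/(1/(3 + 5)) = -2/(1/8) = -2/⅛ = -2*8 = -16)
L(l) = 1 (L(l) = -5 + 6 = 1)
c(A) = 23 (c(A) = 1 - 1*(-22) = 1 + 22 = 23)
H = 346/3 (H = 2 - 340*(-1)/3 = 2 - ⅙*(-680) = 2 + 340/3 = 346/3 ≈ 115.33)
H + c(-49) = 346/3 + 23 = 415/3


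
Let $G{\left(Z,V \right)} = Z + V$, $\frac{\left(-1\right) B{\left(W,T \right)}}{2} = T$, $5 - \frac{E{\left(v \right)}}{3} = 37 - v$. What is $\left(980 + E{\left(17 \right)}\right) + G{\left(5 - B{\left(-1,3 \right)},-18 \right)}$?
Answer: $928$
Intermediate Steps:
$E{\left(v \right)} = -96 + 3 v$ ($E{\left(v \right)} = 15 - 3 \left(37 - v\right) = 15 + \left(-111 + 3 v\right) = -96 + 3 v$)
$B{\left(W,T \right)} = - 2 T$
$G{\left(Z,V \right)} = V + Z$
$\left(980 + E{\left(17 \right)}\right) + G{\left(5 - B{\left(-1,3 \right)},-18 \right)} = \left(980 + \left(-96 + 3 \cdot 17\right)\right) - \left(13 - 6\right) = \left(980 + \left(-96 + 51\right)\right) + \left(-18 + \left(5 - -6\right)\right) = \left(980 - 45\right) + \left(-18 + \left(5 + 6\right)\right) = 935 + \left(-18 + 11\right) = 935 - 7 = 928$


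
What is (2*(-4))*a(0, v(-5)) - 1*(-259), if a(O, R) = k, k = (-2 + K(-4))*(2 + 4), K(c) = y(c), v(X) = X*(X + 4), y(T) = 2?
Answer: 259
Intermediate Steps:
v(X) = X*(4 + X)
K(c) = 2
k = 0 (k = (-2 + 2)*(2 + 4) = 0*6 = 0)
a(O, R) = 0
(2*(-4))*a(0, v(-5)) - 1*(-259) = (2*(-4))*0 - 1*(-259) = -8*0 + 259 = 0 + 259 = 259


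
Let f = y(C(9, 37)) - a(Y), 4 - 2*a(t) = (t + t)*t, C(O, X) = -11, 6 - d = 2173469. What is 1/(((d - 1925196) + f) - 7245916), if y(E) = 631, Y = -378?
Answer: -1/11201062 ≈ -8.9277e-8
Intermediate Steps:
d = -2173463 (d = 6 - 1*2173469 = 6 - 2173469 = -2173463)
a(t) = 2 - t² (a(t) = 2 - (t + t)*t/2 = 2 - 2*t*t/2 = 2 - t²)
f = 143513 (f = 631 - (2 - 1*(-378)²) = 631 - (2 - 1*142884) = 631 - (2 - 142884) = 631 - 1*(-142882) = 631 + 142882 = 143513)
1/(((d - 1925196) + f) - 7245916) = 1/(((-2173463 - 1925196) + 143513) - 7245916) = 1/((-4098659 + 143513) - 7245916) = 1/(-3955146 - 7245916) = 1/(-11201062) = -1/11201062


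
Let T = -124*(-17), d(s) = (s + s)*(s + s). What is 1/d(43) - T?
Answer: -15590767/7396 ≈ -2108.0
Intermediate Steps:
d(s) = 4*s² (d(s) = (2*s)*(2*s) = 4*s²)
T = 2108
1/d(43) - T = 1/(4*43²) - 1*2108 = 1/(4*1849) - 2108 = 1/7396 - 2108 = -15590767/7396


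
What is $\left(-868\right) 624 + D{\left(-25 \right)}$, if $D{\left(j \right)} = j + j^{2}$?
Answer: $-541032$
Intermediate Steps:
$\left(-868\right) 624 + D{\left(-25 \right)} = \left(-868\right) 624 - 25 \left(1 - 25\right) = -541632 - -600 = -541632 + 600 = -541032$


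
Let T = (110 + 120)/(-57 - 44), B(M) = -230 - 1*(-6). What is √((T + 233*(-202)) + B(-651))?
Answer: 14*I*√2461370/101 ≈ 217.47*I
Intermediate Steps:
B(M) = -224 (B(M) = -230 + 6 = -224)
T = -230/101 (T = 230/(-101) = 230*(-1/101) = -230/101 ≈ -2.2772)
√((T + 233*(-202)) + B(-651)) = √((-230/101 + 233*(-202)) - 224) = √((-230/101 - 47066) - 224) = √(-4753896/101 - 224) = √(-4776520/101) = 14*I*√2461370/101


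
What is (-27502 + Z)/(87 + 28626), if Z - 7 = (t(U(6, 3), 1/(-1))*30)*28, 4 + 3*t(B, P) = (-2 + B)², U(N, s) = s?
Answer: -9445/9571 ≈ -0.98684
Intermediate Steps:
t(B, P) = -4/3 + (-2 + B)²/3
Z = -833 (Z = 7 + (((⅓)*3*(-4 + 3))*30)*28 = 7 + (((⅓)*3*(-1))*30)*28 = 7 - 1*30*28 = 7 - 30*28 = 7 - 840 = -833)
(-27502 + Z)/(87 + 28626) = (-27502 - 833)/(87 + 28626) = -28335/28713 = -28335*1/28713 = -9445/9571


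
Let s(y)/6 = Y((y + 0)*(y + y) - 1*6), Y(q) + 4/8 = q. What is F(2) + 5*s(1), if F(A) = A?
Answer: -133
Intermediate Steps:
Y(q) = -1/2 + q
s(y) = -39 + 12*y**2 (s(y) = 6*(-1/2 + ((y + 0)*(y + y) - 1*6)) = 6*(-1/2 + (y*(2*y) - 6)) = 6*(-1/2 + (2*y**2 - 6)) = 6*(-1/2 + (-6 + 2*y**2)) = 6*(-13/2 + 2*y**2) = -39 + 12*y**2)
F(2) + 5*s(1) = 2 + 5*(-39 + 12*1**2) = 2 + 5*(-39 + 12*1) = 2 + 5*(-39 + 12) = 2 + 5*(-27) = 2 - 135 = -133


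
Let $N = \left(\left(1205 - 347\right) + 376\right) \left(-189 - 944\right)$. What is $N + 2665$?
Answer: $-1395457$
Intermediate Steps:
$N = -1398122$ ($N = \left(\left(1205 - 347\right) + 376\right) \left(-1133\right) = \left(858 + 376\right) \left(-1133\right) = 1234 \left(-1133\right) = -1398122$)
$N + 2665 = -1398122 + 2665 = -1395457$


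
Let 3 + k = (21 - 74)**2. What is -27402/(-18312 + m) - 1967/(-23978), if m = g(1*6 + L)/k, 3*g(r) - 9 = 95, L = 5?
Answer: 364638736682/231013511321 ≈ 1.5784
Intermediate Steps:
k = 2806 (k = -3 + (21 - 74)**2 = -3 + (-53)**2 = -3 + 2809 = 2806)
g(r) = 104/3 (g(r) = 3 + (1/3)*95 = 3 + 95/3 = 104/3)
m = 52/4209 (m = (104/3)/2806 = (104/3)*(1/2806) = 52/4209 ≈ 0.012354)
-27402/(-18312 + m) - 1967/(-23978) = -27402/(-18312 + 52/4209) - 1967/(-23978) = -27402/(-77075156/4209) - 1967*(-1/23978) = -27402*(-4209/77075156) + 1967/23978 = 57667509/38537578 + 1967/23978 = 364638736682/231013511321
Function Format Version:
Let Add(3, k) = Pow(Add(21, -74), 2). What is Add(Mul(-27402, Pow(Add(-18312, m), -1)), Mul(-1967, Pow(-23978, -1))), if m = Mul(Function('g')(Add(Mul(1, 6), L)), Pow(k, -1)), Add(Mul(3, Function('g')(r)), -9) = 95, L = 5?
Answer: Rational(364638736682, 231013511321) ≈ 1.5784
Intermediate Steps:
k = 2806 (k = Add(-3, Pow(Add(21, -74), 2)) = Add(-3, Pow(-53, 2)) = Add(-3, 2809) = 2806)
Function('g')(r) = Rational(104, 3) (Function('g')(r) = Add(3, Mul(Rational(1, 3), 95)) = Add(3, Rational(95, 3)) = Rational(104, 3))
m = Rational(52, 4209) (m = Mul(Rational(104, 3), Pow(2806, -1)) = Mul(Rational(104, 3), Rational(1, 2806)) = Rational(52, 4209) ≈ 0.012354)
Add(Mul(-27402, Pow(Add(-18312, m), -1)), Mul(-1967, Pow(-23978, -1))) = Add(Mul(-27402, Pow(Add(-18312, Rational(52, 4209)), -1)), Mul(-1967, Pow(-23978, -1))) = Add(Mul(-27402, Pow(Rational(-77075156, 4209), -1)), Mul(-1967, Rational(-1, 23978))) = Add(Mul(-27402, Rational(-4209, 77075156)), Rational(1967, 23978)) = Add(Rational(57667509, 38537578), Rational(1967, 23978)) = Rational(364638736682, 231013511321)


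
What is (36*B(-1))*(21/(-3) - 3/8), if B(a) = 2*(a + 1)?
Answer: 0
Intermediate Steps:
B(a) = 2 + 2*a (B(a) = 2*(1 + a) = 2 + 2*a)
(36*B(-1))*(21/(-3) - 3/8) = (36*(2 + 2*(-1)))*(21/(-3) - 3/8) = (36*(2 - 2))*(21*(-⅓) - 3*⅛) = (36*0)*(-7 - 3/8) = 0*(-59/8) = 0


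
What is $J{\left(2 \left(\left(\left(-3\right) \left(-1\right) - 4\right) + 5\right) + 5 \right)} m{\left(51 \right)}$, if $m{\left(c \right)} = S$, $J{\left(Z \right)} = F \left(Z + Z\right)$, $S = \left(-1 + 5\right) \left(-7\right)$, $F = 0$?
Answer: $0$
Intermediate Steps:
$S = -28$ ($S = 4 \left(-7\right) = -28$)
$J{\left(Z \right)} = 0$ ($J{\left(Z \right)} = 0 \left(Z + Z\right) = 0 \cdot 2 Z = 0$)
$m{\left(c \right)} = -28$
$J{\left(2 \left(\left(\left(-3\right) \left(-1\right) - 4\right) + 5\right) + 5 \right)} m{\left(51 \right)} = 0 \left(-28\right) = 0$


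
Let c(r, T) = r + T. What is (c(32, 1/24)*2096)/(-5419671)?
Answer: -201478/16259013 ≈ -0.012392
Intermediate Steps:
c(r, T) = T + r
(c(32, 1/24)*2096)/(-5419671) = ((1/24 + 32)*2096)/(-5419671) = ((1/24 + 32)*2096)*(-1/5419671) = ((769/24)*2096)*(-1/5419671) = (201478/3)*(-1/5419671) = -201478/16259013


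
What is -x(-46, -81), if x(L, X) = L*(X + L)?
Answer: -5842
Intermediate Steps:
x(L, X) = L*(L + X)
-x(-46, -81) = -(-46)*(-46 - 81) = -(-46)*(-127) = -1*5842 = -5842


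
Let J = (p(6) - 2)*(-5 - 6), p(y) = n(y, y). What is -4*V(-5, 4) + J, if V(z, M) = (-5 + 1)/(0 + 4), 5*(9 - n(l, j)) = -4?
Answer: -409/5 ≈ -81.800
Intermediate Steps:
n(l, j) = 49/5 (n(l, j) = 9 - ⅕*(-4) = 9 + ⅘ = 49/5)
p(y) = 49/5
V(z, M) = -1 (V(z, M) = -4/4 = -4*¼ = -1)
J = -429/5 (J = (49/5 - 2)*(-5 - 6) = (39/5)*(-11) = -429/5 ≈ -85.800)
-4*V(-5, 4) + J = -4*(-1) - 429/5 = 4 - 429/5 = -409/5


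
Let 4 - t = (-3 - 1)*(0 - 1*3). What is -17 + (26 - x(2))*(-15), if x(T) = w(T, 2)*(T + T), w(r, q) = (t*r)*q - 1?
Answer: -2387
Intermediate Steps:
t = -8 (t = 4 - (-3 - 1)*(0 - 1*3) = 4 - (-4)*(0 - 3) = 4 - (-4)*(-3) = 4 - 1*12 = 4 - 12 = -8)
w(r, q) = -1 - 8*q*r (w(r, q) = (-8*r)*q - 1 = -8*q*r - 1 = -1 - 8*q*r)
x(T) = 2*T*(-1 - 16*T) (x(T) = (-1 - 8*2*T)*(T + T) = (-1 - 16*T)*(2*T) = 2*T*(-1 - 16*T))
-17 + (26 - x(2))*(-15) = -17 + (26 - 2*2*(-1 - 16*2))*(-15) = -17 + (26 - 2*2*(-1 - 32))*(-15) = -17 + (26 - 2*2*(-33))*(-15) = -17 + (26 - 1*(-132))*(-15) = -17 + (26 + 132)*(-15) = -17 + 158*(-15) = -17 - 2370 = -2387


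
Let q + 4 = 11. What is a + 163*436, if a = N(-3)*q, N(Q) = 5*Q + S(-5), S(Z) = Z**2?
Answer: 71138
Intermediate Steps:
q = 7 (q = -4 + 11 = 7)
N(Q) = 25 + 5*Q (N(Q) = 5*Q + (-5)**2 = 5*Q + 25 = 25 + 5*Q)
a = 70 (a = (25 + 5*(-3))*7 = (25 - 15)*7 = 10*7 = 70)
a + 163*436 = 70 + 163*436 = 70 + 71068 = 71138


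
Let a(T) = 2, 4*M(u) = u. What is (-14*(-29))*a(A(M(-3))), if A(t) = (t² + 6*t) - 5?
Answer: 812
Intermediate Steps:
M(u) = u/4
A(t) = -5 + t² + 6*t
(-14*(-29))*a(A(M(-3))) = -14*(-29)*2 = 406*2 = 812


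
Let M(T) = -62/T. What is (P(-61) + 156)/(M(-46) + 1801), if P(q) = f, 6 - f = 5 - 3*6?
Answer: 575/5922 ≈ 0.097096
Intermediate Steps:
f = 19 (f = 6 - (5 - 3*6) = 6 - (5 - 18) = 6 - 1*(-13) = 6 + 13 = 19)
P(q) = 19
(P(-61) + 156)/(M(-46) + 1801) = (19 + 156)/(-62/(-46) + 1801) = 175/(-62*(-1/46) + 1801) = 175/(31/23 + 1801) = 175/(41454/23) = 175*(23/41454) = 575/5922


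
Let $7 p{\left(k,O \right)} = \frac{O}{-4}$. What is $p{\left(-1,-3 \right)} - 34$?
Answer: $- \frac{949}{28} \approx -33.893$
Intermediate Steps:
$p{\left(k,O \right)} = - \frac{O}{28}$ ($p{\left(k,O \right)} = \frac{O \frac{1}{-4}}{7} = \frac{O \left(- \frac{1}{4}\right)}{7} = \frac{\left(- \frac{1}{4}\right) O}{7} = - \frac{O}{28}$)
$p{\left(-1,-3 \right)} - 34 = \left(- \frac{1}{28}\right) \left(-3\right) - 34 = \frac{3}{28} - 34 = - \frac{949}{28}$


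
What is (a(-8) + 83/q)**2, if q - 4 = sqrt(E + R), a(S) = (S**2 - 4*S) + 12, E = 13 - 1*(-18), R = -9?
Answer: 125707/18 + 13114*sqrt(22)/9 ≈ 13818.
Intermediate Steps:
E = 31 (E = 13 + 18 = 31)
a(S) = 12 + S**2 - 4*S
q = 4 + sqrt(22) (q = 4 + sqrt(31 - 9) = 4 + sqrt(22) ≈ 8.6904)
(a(-8) + 83/q)**2 = ((12 + (-8)**2 - 4*(-8)) + 83/(4 + sqrt(22)))**2 = ((12 + 64 + 32) + 83/(4 + sqrt(22)))**2 = (108 + 83/(4 + sqrt(22)))**2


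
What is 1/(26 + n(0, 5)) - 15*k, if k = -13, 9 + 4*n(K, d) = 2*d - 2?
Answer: 20089/103 ≈ 195.04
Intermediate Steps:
n(K, d) = -11/4 + d/2 (n(K, d) = -9/4 + (2*d - 2)/4 = -9/4 + (-2 + 2*d)/4 = -9/4 + (-½ + d/2) = -11/4 + d/2)
1/(26 + n(0, 5)) - 15*k = 1/(26 + (-11/4 + (½)*5)) - 15*(-13) = 1/(26 + (-11/4 + 5/2)) + 195 = 1/(26 - ¼) + 195 = 1/(103/4) + 195 = 4/103 + 195 = 20089/103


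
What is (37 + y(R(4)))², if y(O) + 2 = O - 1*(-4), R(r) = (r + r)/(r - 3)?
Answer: 2209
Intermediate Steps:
R(r) = 2*r/(-3 + r) (R(r) = (2*r)/(-3 + r) = 2*r/(-3 + r))
y(O) = 2 + O (y(O) = -2 + (O - 1*(-4)) = -2 + (O + 4) = -2 + (4 + O) = 2 + O)
(37 + y(R(4)))² = (37 + (2 + 2*4/(-3 + 4)))² = (37 + (2 + 2*4/1))² = (37 + (2 + 2*4*1))² = (37 + (2 + 8))² = (37 + 10)² = 47² = 2209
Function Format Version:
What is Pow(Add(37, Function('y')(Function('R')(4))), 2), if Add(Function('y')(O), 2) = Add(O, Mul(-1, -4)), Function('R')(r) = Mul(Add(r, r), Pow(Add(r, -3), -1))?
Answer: 2209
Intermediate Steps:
Function('R')(r) = Mul(2, r, Pow(Add(-3, r), -1)) (Function('R')(r) = Mul(Mul(2, r), Pow(Add(-3, r), -1)) = Mul(2, r, Pow(Add(-3, r), -1)))
Function('y')(O) = Add(2, O) (Function('y')(O) = Add(-2, Add(O, Mul(-1, -4))) = Add(-2, Add(O, 4)) = Add(-2, Add(4, O)) = Add(2, O))
Pow(Add(37, Function('y')(Function('R')(4))), 2) = Pow(Add(37, Add(2, Mul(2, 4, Pow(Add(-3, 4), -1)))), 2) = Pow(Add(37, Add(2, Mul(2, 4, Pow(1, -1)))), 2) = Pow(Add(37, Add(2, Mul(2, 4, 1))), 2) = Pow(Add(37, Add(2, 8)), 2) = Pow(Add(37, 10), 2) = Pow(47, 2) = 2209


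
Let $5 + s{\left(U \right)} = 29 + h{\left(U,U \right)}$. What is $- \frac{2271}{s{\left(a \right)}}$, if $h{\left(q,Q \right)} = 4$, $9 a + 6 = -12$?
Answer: $- \frac{2271}{28} \approx -81.107$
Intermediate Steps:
$a = -2$ ($a = - \frac{2}{3} + \frac{1}{9} \left(-12\right) = - \frac{2}{3} - \frac{4}{3} = -2$)
$s{\left(U \right)} = 28$ ($s{\left(U \right)} = -5 + \left(29 + 4\right) = -5 + 33 = 28$)
$- \frac{2271}{s{\left(a \right)}} = - \frac{2271}{28}$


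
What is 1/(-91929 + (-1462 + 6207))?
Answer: -1/87184 ≈ -1.1470e-5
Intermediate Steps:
1/(-91929 + (-1462 + 6207)) = 1/(-91929 + 4745) = 1/(-87184) = -1/87184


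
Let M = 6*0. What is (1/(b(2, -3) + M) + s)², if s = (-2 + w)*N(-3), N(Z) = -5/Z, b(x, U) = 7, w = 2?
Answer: 1/49 ≈ 0.020408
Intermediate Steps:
M = 0
s = 0 (s = (-2 + 2)*(-5/(-3)) = 0*(-5*(-⅓)) = 0*(5/3) = 0)
(1/(b(2, -3) + M) + s)² = (1/(7 + 0) + 0)² = (1/7 + 0)² = (⅐ + 0)² = (⅐)² = 1/49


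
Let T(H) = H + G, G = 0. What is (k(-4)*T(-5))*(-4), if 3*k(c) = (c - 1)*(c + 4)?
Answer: 0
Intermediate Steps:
k(c) = (-1 + c)*(4 + c)/3 (k(c) = ((c - 1)*(c + 4))/3 = ((-1 + c)*(4 + c))/3 = (-1 + c)*(4 + c)/3)
T(H) = H (T(H) = H + 0 = H)
(k(-4)*T(-5))*(-4) = ((-4/3 - 4 + (⅓)*(-4)²)*(-5))*(-4) = ((-4/3 - 4 + (⅓)*16)*(-5))*(-4) = ((-4/3 - 4 + 16/3)*(-5))*(-4) = (0*(-5))*(-4) = 0*(-4) = 0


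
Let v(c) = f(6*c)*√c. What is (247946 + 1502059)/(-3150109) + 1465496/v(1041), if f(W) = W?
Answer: -1750005/3150109 + 732748*√1041/3251043 ≈ 6.7165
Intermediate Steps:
v(c) = 6*c^(3/2) (v(c) = (6*c)*√c = 6*c^(3/2))
(247946 + 1502059)/(-3150109) + 1465496/v(1041) = (247946 + 1502059)/(-3150109) + 1465496/((6*1041^(3/2))) = 1750005*(-1/3150109) + 1465496/((6*(1041*√1041))) = -1750005/3150109 + 1465496/((6246*√1041)) = -1750005/3150109 + 1465496*(√1041/6502086) = -1750005/3150109 + 732748*√1041/3251043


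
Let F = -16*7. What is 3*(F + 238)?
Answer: 378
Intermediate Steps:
F = -112
3*(F + 238) = 3*(-112 + 238) = 3*126 = 378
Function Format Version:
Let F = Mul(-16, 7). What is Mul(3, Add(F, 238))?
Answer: 378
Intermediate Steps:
F = -112
Mul(3, Add(F, 238)) = Mul(3, Add(-112, 238)) = Mul(3, 126) = 378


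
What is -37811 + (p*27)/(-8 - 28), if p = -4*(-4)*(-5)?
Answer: -37751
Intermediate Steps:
p = -80 (p = 16*(-5) = -80)
-37811 + (p*27)/(-8 - 28) = -37811 + (-80*27)/(-8 - 28) = -37811 - 2160/(-36) = -37811 - 2160*(-1/36) = -37811 + 60 = -37751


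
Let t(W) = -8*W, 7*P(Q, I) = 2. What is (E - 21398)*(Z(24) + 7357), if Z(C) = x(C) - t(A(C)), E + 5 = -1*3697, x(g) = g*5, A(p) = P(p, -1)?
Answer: -1314110500/7 ≈ -1.8773e+8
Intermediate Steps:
P(Q, I) = 2/7 (P(Q, I) = (1/7)*2 = 2/7)
A(p) = 2/7
x(g) = 5*g
E = -3702 (E = -5 - 1*3697 = -5 - 3697 = -3702)
Z(C) = 16/7 + 5*C (Z(C) = 5*C - (-8)*2/7 = 5*C - 1*(-16/7) = 5*C + 16/7 = 16/7 + 5*C)
(E - 21398)*(Z(24) + 7357) = (-3702 - 21398)*((16/7 + 5*24) + 7357) = -25100*((16/7 + 120) + 7357) = -25100*(856/7 + 7357) = -25100*52355/7 = -1314110500/7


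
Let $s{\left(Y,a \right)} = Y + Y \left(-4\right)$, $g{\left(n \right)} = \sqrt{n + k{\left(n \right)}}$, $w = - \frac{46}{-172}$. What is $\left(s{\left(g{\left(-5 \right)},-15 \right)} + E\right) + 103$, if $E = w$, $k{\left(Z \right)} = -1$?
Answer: $\frac{8881}{86} - 3 i \sqrt{6} \approx 103.27 - 7.3485 i$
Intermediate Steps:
$w = \frac{23}{86}$ ($w = \left(-46\right) \left(- \frac{1}{172}\right) = \frac{23}{86} \approx 0.26744$)
$E = \frac{23}{86} \approx 0.26744$
$g{\left(n \right)} = \sqrt{-1 + n}$ ($g{\left(n \right)} = \sqrt{n - 1} = \sqrt{-1 + n}$)
$s{\left(Y,a \right)} = - 3 Y$ ($s{\left(Y,a \right)} = Y - 4 Y = - 3 Y$)
$\left(s{\left(g{\left(-5 \right)},-15 \right)} + E\right) + 103 = \left(- 3 \sqrt{-1 - 5} + \frac{23}{86}\right) + 103 = \left(- 3 \sqrt{-6} + \frac{23}{86}\right) + 103 = \left(- 3 i \sqrt{6} + \frac{23}{86}\right) + 103 = \left(\frac{23}{86} - 3 i \sqrt{6}\right) + 103 = \frac{8881}{86} - 3 i \sqrt{6}$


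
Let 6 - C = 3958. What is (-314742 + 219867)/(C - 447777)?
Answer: 94875/451729 ≈ 0.21003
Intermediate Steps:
C = -3952 (C = 6 - 1*3958 = 6 - 3958 = -3952)
(-314742 + 219867)/(C - 447777) = (-314742 + 219867)/(-3952 - 447777) = -94875/(-451729) = -94875*(-1/451729) = 94875/451729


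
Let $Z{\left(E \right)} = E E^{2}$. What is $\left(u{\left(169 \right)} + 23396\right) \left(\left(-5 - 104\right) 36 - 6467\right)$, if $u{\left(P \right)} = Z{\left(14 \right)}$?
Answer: $-271620740$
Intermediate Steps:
$Z{\left(E \right)} = E^{3}$
$u{\left(P \right)} = 2744$ ($u{\left(P \right)} = 14^{3} = 2744$)
$\left(u{\left(169 \right)} + 23396\right) \left(\left(-5 - 104\right) 36 - 6467\right) = \left(2744 + 23396\right) \left(\left(-5 - 104\right) 36 - 6467\right) = 26140 \left(\left(-109\right) 36 - 6467\right) = 26140 \left(-3924 - 6467\right) = 26140 \left(-10391\right) = -271620740$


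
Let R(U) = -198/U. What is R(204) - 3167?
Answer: -107711/34 ≈ -3168.0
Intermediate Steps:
R(204) - 3167 = -198/204 - 3167 = -198*1/204 - 3167 = -33/34 - 3167 = -107711/34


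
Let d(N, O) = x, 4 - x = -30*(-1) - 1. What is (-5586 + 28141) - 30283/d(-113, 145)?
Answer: 594158/25 ≈ 23766.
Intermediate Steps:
x = -25 (x = 4 - (-30*(-1) - 1) = 4 - (-6*(-5) - 1) = 4 - (30 - 1) = 4 - 1*29 = 4 - 29 = -25)
d(N, O) = -25
(-5586 + 28141) - 30283/d(-113, 145) = (-5586 + 28141) - 30283/(-25) = 22555 - 30283*(-1/25) = 22555 + 30283/25 = 594158/25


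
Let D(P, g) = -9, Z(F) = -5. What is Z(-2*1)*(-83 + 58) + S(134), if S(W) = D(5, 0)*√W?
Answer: 125 - 9*√134 ≈ 20.817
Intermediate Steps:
S(W) = -9*√W
Z(-2*1)*(-83 + 58) + S(134) = -5*(-83 + 58) - 9*√134 = -5*(-25) - 9*√134 = 125 - 9*√134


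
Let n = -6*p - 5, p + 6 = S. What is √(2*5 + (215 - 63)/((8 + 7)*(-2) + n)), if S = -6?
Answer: 3*√2146/37 ≈ 3.7561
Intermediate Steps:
p = -12 (p = -6 - 6 = -12)
n = 67 (n = -6*(-12) - 5 = 72 - 5 = 67)
√(2*5 + (215 - 63)/((8 + 7)*(-2) + n)) = √(2*5 + (215 - 63)/((8 + 7)*(-2) + 67)) = √(10 + 152/(15*(-2) + 67)) = √(10 + 152/(-30 + 67)) = √(10 + 152/37) = √(522/37) = 3*√2146/37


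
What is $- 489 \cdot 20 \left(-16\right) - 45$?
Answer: $156435$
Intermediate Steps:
$- 489 \cdot 20 \left(-16\right) - 45 = \left(-489\right) \left(-320\right) - 45 = 156480 - 45 = 156435$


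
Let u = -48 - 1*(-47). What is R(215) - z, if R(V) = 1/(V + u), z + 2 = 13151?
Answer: -2813885/214 ≈ -13149.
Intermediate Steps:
u = -1 (u = -48 + 47 = -1)
z = 13149 (z = -2 + 13151 = 13149)
R(V) = 1/(-1 + V) (R(V) = 1/(V - 1) = 1/(-1 + V))
R(215) - z = 1/(-1 + 215) - 1*13149 = 1/214 - 13149 = -2813885/214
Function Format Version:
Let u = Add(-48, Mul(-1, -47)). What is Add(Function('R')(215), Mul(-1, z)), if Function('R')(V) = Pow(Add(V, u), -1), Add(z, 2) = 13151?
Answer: Rational(-2813885, 214) ≈ -13149.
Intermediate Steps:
u = -1 (u = Add(-48, 47) = -1)
z = 13149 (z = Add(-2, 13151) = 13149)
Function('R')(V) = Pow(Add(-1, V), -1) (Function('R')(V) = Pow(Add(V, -1), -1) = Pow(Add(-1, V), -1))
Add(Function('R')(215), Mul(-1, z)) = Add(Pow(Add(-1, 215), -1), Mul(-1, 13149)) = Add(Pow(214, -1), -13149) = Add(Rational(1, 214), -13149) = Rational(-2813885, 214)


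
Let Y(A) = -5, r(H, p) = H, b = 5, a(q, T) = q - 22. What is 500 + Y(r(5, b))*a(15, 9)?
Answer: 535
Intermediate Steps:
a(q, T) = -22 + q
500 + Y(r(5, b))*a(15, 9) = 500 - 5*(-22 + 15) = 500 - 5*(-7) = 500 + 35 = 535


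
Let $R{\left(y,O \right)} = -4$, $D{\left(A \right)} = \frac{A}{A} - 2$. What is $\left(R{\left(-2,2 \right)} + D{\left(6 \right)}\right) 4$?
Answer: $-20$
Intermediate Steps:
$D{\left(A \right)} = -1$ ($D{\left(A \right)} = 1 - 2 = -1$)
$\left(R{\left(-2,2 \right)} + D{\left(6 \right)}\right) 4 = \left(-4 - 1\right) 4 = \left(-5\right) 4 = -20$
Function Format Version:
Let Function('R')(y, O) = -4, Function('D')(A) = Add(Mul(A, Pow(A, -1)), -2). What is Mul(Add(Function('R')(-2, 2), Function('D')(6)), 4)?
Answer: -20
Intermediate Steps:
Function('D')(A) = -1 (Function('D')(A) = Add(1, -2) = -1)
Mul(Add(Function('R')(-2, 2), Function('D')(6)), 4) = Mul(Add(-4, -1), 4) = Mul(-5, 4) = -20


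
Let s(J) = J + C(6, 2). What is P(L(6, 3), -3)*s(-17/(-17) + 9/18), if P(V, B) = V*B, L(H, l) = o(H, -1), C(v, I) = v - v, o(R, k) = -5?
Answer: 45/2 ≈ 22.500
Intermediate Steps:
C(v, I) = 0
L(H, l) = -5
P(V, B) = B*V
s(J) = J (s(J) = J + 0 = J)
P(L(6, 3), -3)*s(-17/(-17) + 9/18) = (-3*(-5))*(-17/(-17) + 9/18) = 15*(-17*(-1/17) + 9*(1/18)) = 15*(1 + 1/2) = 15*(3/2) = 45/2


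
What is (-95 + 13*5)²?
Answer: 900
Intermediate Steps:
(-95 + 13*5)² = (-95 + 65)² = (-30)² = 900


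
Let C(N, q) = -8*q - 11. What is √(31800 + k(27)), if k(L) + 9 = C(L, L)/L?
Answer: √2574390/9 ≈ 178.28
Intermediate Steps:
C(N, q) = -11 - 8*q
k(L) = -9 + (-11 - 8*L)/L
√(31800 + k(27)) = √(31800 + (-17 - 11/27)) = √(31800 - 470/27) = √(858130/27) = √2574390/9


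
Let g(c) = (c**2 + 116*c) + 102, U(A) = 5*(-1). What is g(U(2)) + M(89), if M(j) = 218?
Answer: -235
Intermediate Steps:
U(A) = -5
g(c) = 102 + c**2 + 116*c
g(U(2)) + M(89) = (102 + (-5)**2 + 116*(-5)) + 218 = (102 + 25 - 580) + 218 = -453 + 218 = -235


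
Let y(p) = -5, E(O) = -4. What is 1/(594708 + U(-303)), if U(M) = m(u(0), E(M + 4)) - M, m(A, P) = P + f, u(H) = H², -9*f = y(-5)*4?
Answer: 9/5355083 ≈ 1.6806e-6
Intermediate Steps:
f = 20/9 (f = -(-5)*4/9 = -⅑*(-20) = 20/9 ≈ 2.2222)
m(A, P) = 20/9 + P (m(A, P) = P + 20/9 = 20/9 + P)
U(M) = -16/9 - M (U(M) = (20/9 - 4) - M = -16/9 - M)
1/(594708 + U(-303)) = 1/(594708 + (-16/9 - 1*(-303))) = 1/(594708 + (-16/9 + 303)) = 1/(594708 + 2711/9) = 1/(5355083/9) = 9/5355083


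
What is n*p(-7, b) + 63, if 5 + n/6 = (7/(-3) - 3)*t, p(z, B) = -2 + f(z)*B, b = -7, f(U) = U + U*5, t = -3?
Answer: 19335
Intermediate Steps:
f(U) = 6*U (f(U) = U + 5*U = 6*U)
p(z, B) = -2 + 6*B*z (p(z, B) = -2 + (6*z)*B = -2 + 6*B*z)
n = 66 (n = -30 + 6*((7/(-3) - 3)*(-3)) = -30 + 6*((7*(-⅓) - 3)*(-3)) = -30 + 6*((-7/3 - 3)*(-3)) = -30 + 6*(-16/3*(-3)) = -30 + 6*16 = -30 + 96 = 66)
n*p(-7, b) + 63 = 66*(-2 + 6*(-7)*(-7)) + 63 = 66*(-2 + 294) + 63 = 66*292 + 63 = 19272 + 63 = 19335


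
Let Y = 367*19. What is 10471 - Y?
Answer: 3498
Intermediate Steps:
Y = 6973
10471 - Y = 10471 - 1*6973 = 10471 - 6973 = 3498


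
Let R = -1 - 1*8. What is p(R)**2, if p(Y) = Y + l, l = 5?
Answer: 16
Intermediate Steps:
R = -9 (R = -1 - 8 = -9)
p(Y) = 5 + Y (p(Y) = Y + 5 = 5 + Y)
p(R)**2 = (5 - 9)**2 = (-4)**2 = 16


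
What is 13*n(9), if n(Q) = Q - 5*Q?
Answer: -468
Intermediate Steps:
n(Q) = -4*Q
13*n(9) = 13*(-4*9) = 13*(-36) = -468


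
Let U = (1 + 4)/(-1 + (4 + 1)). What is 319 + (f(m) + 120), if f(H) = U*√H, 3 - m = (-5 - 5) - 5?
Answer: 439 + 15*√2/4 ≈ 444.30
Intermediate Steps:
U = 5/4 (U = 5/(-1 + 5) = 5/4 ≈ 1.2500)
m = 18 (m = 3 - ((-5 - 5) - 5) = 3 - (-10 - 5) = 3 - 1*(-15) = 3 + 15 = 18)
f(H) = 5*√H/4
319 + (f(m) + 120) = 319 + (5*√18/4 + 120) = 319 + (5*(3*√2)/4 + 120) = 319 + (15*√2/4 + 120) = 319 + (120 + 15*√2/4) = 439 + 15*√2/4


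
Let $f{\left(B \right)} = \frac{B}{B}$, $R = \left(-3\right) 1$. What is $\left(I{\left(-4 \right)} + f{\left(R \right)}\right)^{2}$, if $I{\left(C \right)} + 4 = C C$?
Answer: $169$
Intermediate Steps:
$R = -3$
$f{\left(B \right)} = 1$
$I{\left(C \right)} = -4 + C^{2}$ ($I{\left(C \right)} = -4 + C C = -4 + C^{2}$)
$\left(I{\left(-4 \right)} + f{\left(R \right)}\right)^{2} = \left(\left(-4 + \left(-4\right)^{2}\right) + 1\right)^{2} = \left(\left(-4 + 16\right) + 1\right)^{2} = \left(12 + 1\right)^{2} = 13^{2} = 169$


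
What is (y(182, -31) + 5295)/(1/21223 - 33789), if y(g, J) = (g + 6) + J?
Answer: -57853898/358551973 ≈ -0.16135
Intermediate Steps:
y(g, J) = 6 + J + g (y(g, J) = (6 + g) + J = 6 + J + g)
(y(182, -31) + 5295)/(1/21223 - 33789) = ((6 - 31 + 182) + 5295)/(1/21223 - 33789) = (157 + 5295)/(1/21223 - 33789) = 5452/(-717103946/21223) = 5452*(-21223/717103946) = -57853898/358551973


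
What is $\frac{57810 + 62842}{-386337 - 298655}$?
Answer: $- \frac{31}{176} \approx -0.17614$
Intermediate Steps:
$\frac{57810 + 62842}{-386337 - 298655} = \frac{120652}{-386337 - 298655} = \frac{120652}{-684992} = 120652 \left(- \frac{1}{684992}\right) = - \frac{31}{176}$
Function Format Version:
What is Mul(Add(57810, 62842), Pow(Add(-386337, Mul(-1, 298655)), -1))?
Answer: Rational(-31, 176) ≈ -0.17614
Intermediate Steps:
Mul(Add(57810, 62842), Pow(Add(-386337, Mul(-1, 298655)), -1)) = Mul(120652, Pow(Add(-386337, -298655), -1)) = Mul(120652, Pow(-684992, -1)) = Mul(120652, Rational(-1, 684992)) = Rational(-31, 176)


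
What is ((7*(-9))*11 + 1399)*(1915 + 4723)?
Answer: 4686428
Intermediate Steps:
((7*(-9))*11 + 1399)*(1915 + 4723) = (-63*11 + 1399)*6638 = (-693 + 1399)*6638 = 706*6638 = 4686428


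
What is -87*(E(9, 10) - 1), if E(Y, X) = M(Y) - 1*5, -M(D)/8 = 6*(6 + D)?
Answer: 63162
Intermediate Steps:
M(D) = -288 - 48*D (M(D) = -48*(6 + D) = -8*(36 + 6*D) = -288 - 48*D)
E(Y, X) = -293 - 48*Y (E(Y, X) = (-288 - 48*Y) - 1*5 = (-288 - 48*Y) - 5 = -293 - 48*Y)
-87*(E(9, 10) - 1) = -87*((-293 - 48*9) - 1) = -87*((-293 - 432) - 1) = -87*(-725 - 1) = -87*(-726) = 63162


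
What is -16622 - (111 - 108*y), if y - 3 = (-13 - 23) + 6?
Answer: -19649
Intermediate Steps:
y = -27 (y = 3 + ((-13 - 23) + 6) = 3 + (-36 + 6) = 3 - 30 = -27)
-16622 - (111 - 108*y) = -16622 - (111 - 108*(-27)) = -16622 - (111 + 2916) = -16622 - 1*3027 = -16622 - 3027 = -19649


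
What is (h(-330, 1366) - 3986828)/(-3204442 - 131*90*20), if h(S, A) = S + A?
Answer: 1992896/1720121 ≈ 1.1586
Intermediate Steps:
h(S, A) = A + S
(h(-330, 1366) - 3986828)/(-3204442 - 131*90*20) = ((1366 - 330) - 3986828)/(-3204442 - 131*90*20) = (1036 - 3986828)/(-3204442 - 11790*20) = -3985792/(-3204442 - 235800) = -3985792/(-3440242) = -3985792*(-1/3440242) = 1992896/1720121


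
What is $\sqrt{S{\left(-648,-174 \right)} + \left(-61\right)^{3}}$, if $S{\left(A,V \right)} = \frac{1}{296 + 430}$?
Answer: $\frac{i \sqrt{988729230}}{66} \approx 476.43 i$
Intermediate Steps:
$S{\left(A,V \right)} = \frac{1}{726}$
$\sqrt{S{\left(-648,-174 \right)} + \left(-61\right)^{3}} = \sqrt{\frac{1}{726} + \left(-61\right)^{3}} = \sqrt{\frac{1}{726} - 226981} = \sqrt{- \frac{164788205}{726}} = \frac{i \sqrt{988729230}}{66}$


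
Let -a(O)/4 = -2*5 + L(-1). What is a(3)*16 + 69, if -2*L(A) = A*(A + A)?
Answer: 773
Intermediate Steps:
L(A) = -A² (L(A) = -A*(A + A)/2 = -A*2*A/2 = -A²)
a(O) = 44 (a(O) = -4*(-2*5 - 1*(-1)²) = -4*(-10 - 1*1) = -4*(-10 - 1) = -4*(-11) = 44)
a(3)*16 + 69 = 44*16 + 69 = 704 + 69 = 773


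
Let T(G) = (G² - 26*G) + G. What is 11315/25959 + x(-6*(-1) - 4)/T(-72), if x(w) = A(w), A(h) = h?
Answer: 13179313/30216276 ≈ 0.43617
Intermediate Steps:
x(w) = w
T(G) = G² - 25*G
11315/25959 + x(-6*(-1) - 4)/T(-72) = 11315/25959 + (-6*(-1) - 4)/((-72*(-25 - 72))) = 11315*(1/25959) + (6 - 4)/((-72*(-97))) = 11315/25959 + 2/6984 = 11315/25959 + 2*(1/6984) = 11315/25959 + 1/3492 = 13179313/30216276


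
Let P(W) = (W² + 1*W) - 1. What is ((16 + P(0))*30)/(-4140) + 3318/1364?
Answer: 18226/7843 ≈ 2.3239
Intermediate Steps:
P(W) = -1 + W + W² (P(W) = (W² + W) - 1 = (W + W²) - 1 = -1 + W + W²)
((16 + P(0))*30)/(-4140) + 3318/1364 = ((16 + (-1 + 0 + 0²))*30)/(-4140) + 3318/1364 = ((16 + (-1 + 0 + 0))*30)*(-1/4140) + 3318*(1/1364) = ((16 - 1)*30)*(-1/4140) + 1659/682 = (15*30)*(-1/4140) + 1659/682 = 450*(-1/4140) + 1659/682 = -5/46 + 1659/682 = 18226/7843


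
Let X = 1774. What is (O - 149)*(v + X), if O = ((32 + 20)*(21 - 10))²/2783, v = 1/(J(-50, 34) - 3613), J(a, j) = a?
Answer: -1566056801/28083 ≈ -55765.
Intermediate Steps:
v = -1/3663 (v = 1/(-50 - 3613) = 1/(-3663) = -1/3663 ≈ -0.00027300)
O = 2704/23 (O = (52*11)²*(1/2783) = 572²*(1/2783) = 327184*(1/2783) = 2704/23 ≈ 117.57)
(O - 149)*(v + X) = (2704/23 - 149)*(-1/3663 + 1774) = -723/23*6498161/3663 = -1566056801/28083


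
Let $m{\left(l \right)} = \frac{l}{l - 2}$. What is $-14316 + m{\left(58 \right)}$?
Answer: $- \frac{400819}{28} \approx -14315.0$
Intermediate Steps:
$m{\left(l \right)} = \frac{l}{-2 + l}$
$-14316 + m{\left(58 \right)} = -14316 + \frac{58}{-2 + 58} = -14316 + \frac{58}{56} = -14316 + 58 \cdot \frac{1}{56} = -14316 + \frac{29}{28} = - \frac{400819}{28}$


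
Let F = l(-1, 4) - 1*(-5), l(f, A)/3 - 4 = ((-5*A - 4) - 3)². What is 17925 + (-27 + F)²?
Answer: 4757254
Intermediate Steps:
l(f, A) = 12 + 3*(-7 - 5*A)² (l(f, A) = 12 + 3*((-5*A - 4) - 3)² = 12 + 3*((-4 - 5*A) - 3)² = 12 + 3*(-7 - 5*A)²)
F = 2204 (F = (12 + 3*(7 + 5*4)²) - 1*(-5) = (12 + 3*(7 + 20)²) + 5 = (12 + 3*27²) + 5 = (12 + 3*729) + 5 = (12 + 2187) + 5 = 2199 + 5 = 2204)
17925 + (-27 + F)² = 17925 + (-27 + 2204)² = 17925 + 2177² = 17925 + 4739329 = 4757254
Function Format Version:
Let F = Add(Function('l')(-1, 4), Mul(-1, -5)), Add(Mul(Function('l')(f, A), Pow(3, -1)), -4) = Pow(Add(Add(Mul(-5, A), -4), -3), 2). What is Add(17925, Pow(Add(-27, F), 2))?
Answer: 4757254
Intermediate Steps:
Function('l')(f, A) = Add(12, Mul(3, Pow(Add(-7, Mul(-5, A)), 2))) (Function('l')(f, A) = Add(12, Mul(3, Pow(Add(Add(Mul(-5, A), -4), -3), 2))) = Add(12, Mul(3, Pow(Add(Add(-4, Mul(-5, A)), -3), 2))) = Add(12, Mul(3, Pow(Add(-7, Mul(-5, A)), 2))))
F = 2204 (F = Add(Add(12, Mul(3, Pow(Add(7, Mul(5, 4)), 2))), Mul(-1, -5)) = Add(Add(12, Mul(3, Pow(Add(7, 20), 2))), 5) = Add(Add(12, Mul(3, Pow(27, 2))), 5) = Add(Add(12, Mul(3, 729)), 5) = Add(Add(12, 2187), 5) = Add(2199, 5) = 2204)
Add(17925, Pow(Add(-27, F), 2)) = Add(17925, Pow(Add(-27, 2204), 2)) = Add(17925, Pow(2177, 2)) = Add(17925, 4739329) = 4757254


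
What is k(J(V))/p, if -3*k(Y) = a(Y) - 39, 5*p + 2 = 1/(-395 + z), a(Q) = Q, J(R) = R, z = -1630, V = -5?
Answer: -148500/4051 ≈ -36.658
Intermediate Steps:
p = -4051/10125 (p = -⅖ + 1/(5*(-395 - 1630)) = -⅖ + (⅕)/(-2025) = -⅖ + (⅕)*(-1/2025) = -⅖ - 1/10125 = -4051/10125 ≈ -0.40010)
k(Y) = 13 - Y/3 (k(Y) = -(Y - 39)/3 = -(-39 + Y)/3 = 13 - Y/3)
k(J(V))/p = (13 - ⅓*(-5))/(-4051/10125) = (13 + 5/3)*(-10125/4051) = (44/3)*(-10125/4051) = -148500/4051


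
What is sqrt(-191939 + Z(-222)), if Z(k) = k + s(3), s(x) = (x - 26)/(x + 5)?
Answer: I*sqrt(3074622)/4 ≈ 438.37*I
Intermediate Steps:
s(x) = (-26 + x)/(5 + x)
Z(k) = -23/8 + k (Z(k) = k + (-26 + 3)/(5 + 3) = k - 23/8 = -23/8 + k)
sqrt(-191939 + Z(-222)) = sqrt(-191939 + (-23/8 - 222)) = sqrt(-191939 - 1799/8) = sqrt(-1537311/8) = I*sqrt(3074622)/4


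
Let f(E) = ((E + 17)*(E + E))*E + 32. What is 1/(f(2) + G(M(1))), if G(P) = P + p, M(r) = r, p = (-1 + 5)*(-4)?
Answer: 1/169 ≈ 0.0059172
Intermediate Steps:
p = -16 (p = 4*(-4) = -16)
f(E) = 32 + 2*E**2*(17 + E) (f(E) = ((17 + E)*(2*E))*E + 32 = (2*E*(17 + E))*E + 32 = 2*E**2*(17 + E) + 32 = 32 + 2*E**2*(17 + E))
G(P) = -16 + P (G(P) = P - 16 = -16 + P)
1/(f(2) + G(M(1))) = 1/((32 + 2*2**3 + 34*2**2) + (-16 + 1)) = 1/((32 + 2*8 + 34*4) - 15) = 1/((32 + 16 + 136) - 15) = 1/(184 - 15) = 1/169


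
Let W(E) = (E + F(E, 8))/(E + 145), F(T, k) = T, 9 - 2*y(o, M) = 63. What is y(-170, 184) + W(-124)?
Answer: -815/21 ≈ -38.810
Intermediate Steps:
y(o, M) = -27 (y(o, M) = 9/2 - ½*63 = 9/2 - 63/2 = -27)
W(E) = 2*E/(145 + E) (W(E) = (E + E)/(E + 145) = (2*E)/(145 + E) = 2*E/(145 + E))
y(-170, 184) + W(-124) = -27 + 2*(-124)/(145 - 124) = -27 + 2*(-124)/21 = -27 + 2*(-124)*(1/21) = -27 - 248/21 = -815/21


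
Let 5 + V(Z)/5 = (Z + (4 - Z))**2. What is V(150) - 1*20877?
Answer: -20822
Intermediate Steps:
V(Z) = 55 (V(Z) = -25 + 5*(Z + (4 - Z))**2 = -25 + 5*4**2 = -25 + 5*16 = -25 + 80 = 55)
V(150) - 1*20877 = 55 - 1*20877 = 55 - 20877 = -20822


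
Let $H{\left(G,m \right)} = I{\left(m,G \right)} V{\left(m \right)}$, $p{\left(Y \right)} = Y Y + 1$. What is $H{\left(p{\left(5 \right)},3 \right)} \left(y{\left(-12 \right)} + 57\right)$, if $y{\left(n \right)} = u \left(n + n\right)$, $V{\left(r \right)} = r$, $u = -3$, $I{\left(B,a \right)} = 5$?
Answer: $1935$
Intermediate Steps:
$p{\left(Y \right)} = 1 + Y^{2}$ ($p{\left(Y \right)} = Y^{2} + 1 = 1 + Y^{2}$)
$H{\left(G,m \right)} = 5 m$
$y{\left(n \right)} = - 6 n$ ($y{\left(n \right)} = - 3 \left(n + n\right) = - 3 \cdot 2 n = - 6 n$)
$H{\left(p{\left(5 \right)},3 \right)} \left(y{\left(-12 \right)} + 57\right) = 5 \cdot 3 \left(\left(-6\right) \left(-12\right) + 57\right) = 15 \left(72 + 57\right) = 15 \cdot 129 = 1935$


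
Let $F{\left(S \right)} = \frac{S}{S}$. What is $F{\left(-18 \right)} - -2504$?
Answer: $2505$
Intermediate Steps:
$F{\left(S \right)} = 1$
$F{\left(-18 \right)} - -2504 = 1 - -2504 = 1 + 2504 = 2505$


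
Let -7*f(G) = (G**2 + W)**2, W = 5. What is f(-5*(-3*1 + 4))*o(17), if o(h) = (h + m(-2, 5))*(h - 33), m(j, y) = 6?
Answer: 331200/7 ≈ 47314.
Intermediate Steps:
o(h) = (-33 + h)*(6 + h) (o(h) = (h + 6)*(h - 33) = (6 + h)*(-33 + h) = (-33 + h)*(6 + h))
f(G) = -(5 + G**2)**2/7 (f(G) = -(G**2 + 5)**2/7 = -(5 + G**2)**2/7)
f(-5*(-3*1 + 4))*o(17) = (-(5 + (-5*(-3*1 + 4))**2)**2/7)*(-198 + 17**2 - 27*17) = (-(5 + (-5*(-3 + 4))**2)**2/7)*(-198 + 289 - 459) = -(5 + (-5*1)**2)**2/7*(-368) = -(5 + (-5)**2)**2/7*(-368) = -(5 + 25)**2/7*(-368) = -1/7*30**2*(-368) = -1/7*900*(-368) = -900/7*(-368) = 331200/7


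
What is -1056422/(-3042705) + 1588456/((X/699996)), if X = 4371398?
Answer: 1691613697332482018/6650437275795 ≈ 2.5436e+5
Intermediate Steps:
-1056422/(-3042705) + 1588456/((X/699996)) = -1056422/(-3042705) + 1588456/((4371398/699996)) = -1056422*(-1/3042705) + 1588456/((4371398*(1/699996))) = 1056422/3042705 + 1588456/(2185699/349998) = 1056422/3042705 + 1588456*(349998/2185699) = 1056422/3042705 + 555956423088/2185699 = 1691613697332482018/6650437275795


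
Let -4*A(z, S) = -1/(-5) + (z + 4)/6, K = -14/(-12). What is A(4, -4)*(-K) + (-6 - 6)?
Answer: -4159/360 ≈ -11.553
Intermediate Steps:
K = 7/6 (K = -14*(-1/12) = 7/6 ≈ 1.1667)
A(z, S) = -13/60 - z/24 (A(z, S) = -(-1/(-5) + (z + 4)/6)/4 = -(-1*(-⅕) + (4 + z)*(⅙))/4 = -(⅕ + (⅔ + z/6))/4 = -(13/15 + z/6)/4 = -13/60 - z/24)
A(4, -4)*(-K) + (-6 - 6) = (-13/60 - 1/24*4)*(-1*7/6) + (-6 - 6) = (-13/60 - ⅙)*(-7/6) - 12 = -23/60*(-7/6) - 12 = 161/360 - 12 = -4159/360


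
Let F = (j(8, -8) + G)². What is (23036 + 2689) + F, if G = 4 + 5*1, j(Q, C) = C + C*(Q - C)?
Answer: 41854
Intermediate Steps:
G = 9 (G = 4 + 5 = 9)
F = 16129 (F = (-8*(1 + 8 - 1*(-8)) + 9)² = (-8*(1 + 8 + 8) + 9)² = (-8*17 + 9)² = (-136 + 9)² = (-127)² = 16129)
(23036 + 2689) + F = (23036 + 2689) + 16129 = 25725 + 16129 = 41854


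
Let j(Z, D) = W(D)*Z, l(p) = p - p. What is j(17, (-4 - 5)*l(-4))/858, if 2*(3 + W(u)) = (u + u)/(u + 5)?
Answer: -17/286 ≈ -0.059441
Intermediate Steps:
l(p) = 0
W(u) = -3 + u/(5 + u) (W(u) = -3 + ((u + u)/(u + 5))/2 = -3 + ((2*u)/(5 + u))/2 = -3 + (2*u/(5 + u))/2 = -3 + u/(5 + u))
j(Z, D) = Z*(-15 - 2*D)/(5 + D) (j(Z, D) = ((-15 - 2*D)/(5 + D))*Z = Z*(-15 - 2*D)/(5 + D))
j(17, (-4 - 5)*l(-4))/858 = -1*17*(15 + 2*((-4 - 5)*0))/(5 + (-4 - 5)*0)/858 = -1*17*(15 + 2*(-9*0))/(5 - 9*0)*(1/858) = -1*17*(15 + 2*0)/(5 + 0)*(1/858) = -1*17*(15 + 0)/5*(1/858) = -1*17*⅕*15*(1/858) = -51*1/858 = -17/286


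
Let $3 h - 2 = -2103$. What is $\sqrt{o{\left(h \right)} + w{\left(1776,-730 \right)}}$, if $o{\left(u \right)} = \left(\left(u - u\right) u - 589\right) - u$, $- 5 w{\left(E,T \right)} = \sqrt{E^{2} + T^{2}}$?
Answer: $\frac{\sqrt{25050 - 90 \sqrt{921769}}}{15} \approx 16.514 i$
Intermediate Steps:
$w{\left(E,T \right)} = - \frac{\sqrt{E^{2} + T^{2}}}{5}$
$h = - \frac{2101}{3}$ ($h = \frac{2}{3} + \frac{1}{3} \left(-2103\right) = \frac{2}{3} - 701 = - \frac{2101}{3} \approx -700.33$)
$o{\left(u \right)} = -589 - u$ ($o{\left(u \right)} = \left(0 u - 589\right) - u = \left(0 - 589\right) - u = -589 - u$)
$\sqrt{o{\left(h \right)} + w{\left(1776,-730 \right)}} = \sqrt{\left(-589 - - \frac{2101}{3}\right) - \frac{\sqrt{1776^{2} + \left(-730\right)^{2}}}{5}} = \sqrt{\left(-589 + \frac{2101}{3}\right) - \frac{\sqrt{3154176 + 532900}}{5}} = \sqrt{\frac{334}{3} - \frac{\sqrt{3687076}}{5}} = \sqrt{\frac{334}{3} - \frac{2 \sqrt{921769}}{5}}$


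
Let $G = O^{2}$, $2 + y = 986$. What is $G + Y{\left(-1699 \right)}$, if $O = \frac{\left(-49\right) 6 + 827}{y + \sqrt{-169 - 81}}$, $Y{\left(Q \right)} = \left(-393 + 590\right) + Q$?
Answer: $\frac{3 \left(- 4926560 \sqrt{10} + 484553641 i\right)}{2 \left(- 484003 i + 4920 \sqrt{10}\right)} \approx -1501.7 - 0.0094242 i$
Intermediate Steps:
$y = 984$ ($y = -2 + 986 = 984$)
$Y{\left(Q \right)} = 197 + Q$
$O = \frac{533}{984 + 5 i \sqrt{10}}$ ($O = \frac{\left(-49\right) 6 + 827}{984 + \sqrt{-169 - 81}} = \frac{-294 + 827}{984 + \sqrt{-250}} = \frac{533}{984 + 5 i \sqrt{10}} \approx 0.54153 - 0.0087015 i$)
$G = \left(\frac{262236}{484253} - \frac{2665 i \sqrt{10}}{968506}\right)^{2} \approx 0.29318 - 0.0094242 i$
$G + Y{\left(-1699 \right)} = \frac{284089}{\left(984 + 5 i \sqrt{10}\right)^{2}} + \left(197 - 1699\right) = \frac{284089}{\left(984 + 5 i \sqrt{10}\right)^{2}} - 1502 = -1502 + \frac{284089}{\left(984 + 5 i \sqrt{10}\right)^{2}}$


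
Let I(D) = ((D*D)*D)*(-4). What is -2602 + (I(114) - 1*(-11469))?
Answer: -5917309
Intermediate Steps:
I(D) = -4*D³ (I(D) = (D²*D)*(-4) = D³*(-4) = -4*D³)
-2602 + (I(114) - 1*(-11469)) = -2602 + (-4*114³ - 1*(-11469)) = -2602 + (-4*1481544 + 11469) = -2602 + (-5926176 + 11469) = -2602 - 5914707 = -5917309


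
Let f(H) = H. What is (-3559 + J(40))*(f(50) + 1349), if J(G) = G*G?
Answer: -2740641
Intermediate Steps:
J(G) = G²
(-3559 + J(40))*(f(50) + 1349) = (-3559 + 40²)*(50 + 1349) = (-3559 + 1600)*1399 = -1959*1399 = -2740641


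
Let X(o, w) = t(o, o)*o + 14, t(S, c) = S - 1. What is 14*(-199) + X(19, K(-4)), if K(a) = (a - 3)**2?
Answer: -2430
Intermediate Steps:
t(S, c) = -1 + S
K(a) = (-3 + a)**2
X(o, w) = 14 + o*(-1 + o) (X(o, w) = (-1 + o)*o + 14 = o*(-1 + o) + 14 = 14 + o*(-1 + o))
14*(-199) + X(19, K(-4)) = 14*(-199) + (14 + 19*(-1 + 19)) = -2786 + (14 + 19*18) = -2786 + (14 + 342) = -2786 + 356 = -2430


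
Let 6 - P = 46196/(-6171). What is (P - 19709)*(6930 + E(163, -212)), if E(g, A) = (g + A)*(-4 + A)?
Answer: -709556457246/2057 ≈ -3.4495e+8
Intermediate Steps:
P = 83222/6171 (P = 6 - 46196/(-6171) = 6 - 46196*(-1)/6171 = 6 - 1*(-46196/6171) = 6 + 46196/6171 = 83222/6171 ≈ 13.486)
E(g, A) = (-4 + A)*(A + g) (E(g, A) = (A + g)*(-4 + A) = (-4 + A)*(A + g))
(P - 19709)*(6930 + E(163, -212)) = (83222/6171 - 19709)*(6930 + ((-212)² - 4*(-212) - 4*163 - 212*163)) = -121541017*(6930 + (44944 + 848 - 652 - 34556))/6171 = -121541017*(6930 + 10584)/6171 = -121541017/6171*17514 = -709556457246/2057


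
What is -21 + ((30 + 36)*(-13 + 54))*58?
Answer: 156927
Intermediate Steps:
-21 + ((30 + 36)*(-13 + 54))*58 = -21 + (66*41)*58 = -21 + 2706*58 = -21 + 156948 = 156927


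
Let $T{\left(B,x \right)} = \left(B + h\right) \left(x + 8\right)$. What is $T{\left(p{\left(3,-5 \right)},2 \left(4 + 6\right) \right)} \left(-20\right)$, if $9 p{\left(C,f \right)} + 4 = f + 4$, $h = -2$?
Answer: $\frac{12880}{9} \approx 1431.1$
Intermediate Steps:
$p{\left(C,f \right)} = \frac{f}{9}$ ($p{\left(C,f \right)} = - \frac{4}{9} + \frac{f + 4}{9} = - \frac{4}{9} + \frac{4 + f}{9} = - \frac{4}{9} + \left(\frac{4}{9} + \frac{f}{9}\right) = \frac{f}{9}$)
$T{\left(B,x \right)} = \left(-2 + B\right) \left(8 + x\right)$ ($T{\left(B,x \right)} = \left(B - 2\right) \left(x + 8\right) = \left(-2 + B\right) \left(8 + x\right)$)
$T{\left(p{\left(3,-5 \right)},2 \left(4 + 6\right) \right)} \left(-20\right) = \left(-16 - 2 \cdot 2 \left(4 + 6\right) + 8 \cdot \frac{1}{9} \left(-5\right) + \frac{1}{9} \left(-5\right) 2 \left(4 + 6\right)\right) \left(-20\right) = \left(-16 - 2 \cdot 2 \cdot 10 + 8 \left(- \frac{5}{9}\right) - \frac{5 \cdot 2 \cdot 10}{9}\right) \left(-20\right) = \left(-16 - 40 - \frac{40}{9} - \frac{100}{9}\right) \left(-20\right) = \left(- \frac{644}{9}\right) \left(-20\right) = \frac{12880}{9}$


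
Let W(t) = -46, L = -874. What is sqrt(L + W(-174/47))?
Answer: 2*I*sqrt(230) ≈ 30.332*I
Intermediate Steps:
sqrt(L + W(-174/47)) = sqrt(-874 - 46) = sqrt(-920) = 2*I*sqrt(230)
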